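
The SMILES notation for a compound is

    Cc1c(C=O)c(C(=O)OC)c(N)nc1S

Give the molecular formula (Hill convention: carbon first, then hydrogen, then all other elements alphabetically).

Walk through each heavy atom and fill implicit hydrogens from standard valence (C 4, N 3, O 2, S 2, halogen 1); for lowercase aromatic atoms, an aromatic c carries 1 H when it has two neighbours and 0 H with three, and aromatic n carries 0 H:
  atom 1: C, bond orders sum to 1 (valence 4) → 3 H
  atom 2: aromatic c, 3 neighbours → 0 H
  atom 3: aromatic c, 3 neighbours → 0 H
  atom 4: C, bond orders sum to 3 (valence 4) → 1 H
  atom 5: O, bond orders sum to 2 (valence 2) → 0 H
  atom 6: aromatic c, 3 neighbours → 0 H
  atom 7: C, bond orders sum to 4 (valence 4) → 0 H
  atom 8: O, bond orders sum to 2 (valence 2) → 0 H
  atom 9: O, bond orders sum to 2 (valence 2) → 0 H
  atom 10: C, bond orders sum to 1 (valence 4) → 3 H
  atom 11: aromatic c, 3 neighbours → 0 H
  atom 12: N, bond orders sum to 1 (valence 3) → 2 H
  atom 13: aromatic n, 2 neighbours → 0 H
  atom 14: aromatic c, 3 neighbours → 0 H
  atom 15: S, bond orders sum to 1 (valence 2) → 1 H
Totals → C:9, H:10, N:2, O:3, S:1.
In Hill order: C9H10N2O3S.

C9H10N2O3S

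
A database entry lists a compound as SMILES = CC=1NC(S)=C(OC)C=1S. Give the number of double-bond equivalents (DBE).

Degree of unsaturation = (number of rings) + (number of π bonds).
Ring closures in the SMILES: 1.
π bonds: 2 double bonds (each 1 DoU) → 2 DoU from unsaturation.
Total DoU = 1 + 2 = 3.

3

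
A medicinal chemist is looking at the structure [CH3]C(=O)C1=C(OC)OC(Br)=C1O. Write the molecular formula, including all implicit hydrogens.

C7H7BrO4

Walk through each heavy atom and fill implicit hydrogens from standard valence (C 4, N 3, O 2, S 2, halogen 1):
  atom 1: C with explicit H count 3
  atom 2: C, bond orders sum to 4 (valence 4) → 0 H
  atom 3: O, bond orders sum to 2 (valence 2) → 0 H
  atom 4: C, bond orders sum to 4 (valence 4) → 0 H
  atom 5: C, bond orders sum to 4 (valence 4) → 0 H
  atom 6: O, bond orders sum to 2 (valence 2) → 0 H
  atom 7: C, bond orders sum to 1 (valence 4) → 3 H
  atom 8: O, bond orders sum to 2 (valence 2) → 0 H
  atom 9: C, bond orders sum to 4 (valence 4) → 0 H
  atom 10: Br (halogen, monovalent) → 0 H
  atom 11: C, bond orders sum to 4 (valence 4) → 0 H
  atom 12: O, bond orders sum to 1 (valence 2) → 1 H
Totals → C:7, H:7, Br:1, O:4.
In Hill order: C7H7BrO4.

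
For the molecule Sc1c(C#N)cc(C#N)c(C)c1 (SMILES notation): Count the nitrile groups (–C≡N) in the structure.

The nitrile motif appears at heavy-atom positions 4, 8 in the SMILES.
Other groups present: 1 thiol.
Nitrile count: 2.

2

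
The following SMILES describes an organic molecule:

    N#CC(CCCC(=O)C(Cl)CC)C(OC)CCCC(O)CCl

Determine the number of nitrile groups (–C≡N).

The nitrile motif appears at heavy-atom position 2 in the SMILES.
Other groups present: 1 ether, 1 hydroxyl, 1 ketone.
Nitrile count: 1.

1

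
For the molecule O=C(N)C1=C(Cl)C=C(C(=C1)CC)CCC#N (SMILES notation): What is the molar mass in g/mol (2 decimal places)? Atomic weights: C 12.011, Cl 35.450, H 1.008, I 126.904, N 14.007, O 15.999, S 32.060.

236.70 g/mol

First, the molecular formula is C12H13ClN2O (counting implicit H from valence).
  C: 12 × 12.011 = 144.132
  Cl: 1 × 35.450 = 35.450
  H: 13 × 1.008 = 13.104
  N: 2 × 14.007 = 28.014
  O: 1 × 15.999 = 15.999
Sum: 12×12.011 + 1×35.450 + 13×1.008 + 2×14.007 + 1×15.999 = 236.699 → 236.70 g/mol.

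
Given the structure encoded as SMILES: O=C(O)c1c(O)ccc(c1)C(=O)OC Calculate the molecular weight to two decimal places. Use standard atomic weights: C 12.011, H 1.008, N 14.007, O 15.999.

196.16 g/mol

First, the molecular formula is C9H8O5 (counting implicit H from valence).
  C: 9 × 12.011 = 108.099
  H: 8 × 1.008 = 8.064
  O: 5 × 15.999 = 79.995
Sum: 9×12.011 + 8×1.008 + 5×15.999 = 196.158 → 196.16 g/mol.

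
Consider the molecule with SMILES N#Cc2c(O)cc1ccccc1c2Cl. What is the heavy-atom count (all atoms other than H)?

14

Every atom symbol written in the SMILES (organic subset) is one heavy atom; implicit H are not written.
Heavy atoms by element → C:11, Cl:1, N:1, O:1.
Total: 14.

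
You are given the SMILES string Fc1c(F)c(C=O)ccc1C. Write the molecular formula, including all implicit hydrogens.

C8H6F2O

Walk through each heavy atom and fill implicit hydrogens from standard valence (C 4, N 3, O 2, S 2, halogen 1); for lowercase aromatic atoms, an aromatic c carries 1 H when it has two neighbours and 0 H with three, and aromatic n carries 0 H:
  atom 1: F (halogen, monovalent) → 0 H
  atom 2: aromatic c, 3 neighbours → 0 H
  atom 3: aromatic c, 3 neighbours → 0 H
  atom 4: F (halogen, monovalent) → 0 H
  atom 5: aromatic c, 3 neighbours → 0 H
  atom 6: C, bond orders sum to 3 (valence 4) → 1 H
  atom 7: O, bond orders sum to 2 (valence 2) → 0 H
  atom 8: aromatic c, 2 neighbours → 1 H
  atom 9: aromatic c, 2 neighbours → 1 H
  atom 10: aromatic c, 3 neighbours → 0 H
  atom 11: C, bond orders sum to 1 (valence 4) → 3 H
Totals → C:8, H:6, F:2, O:1.
In Hill order: C8H6F2O.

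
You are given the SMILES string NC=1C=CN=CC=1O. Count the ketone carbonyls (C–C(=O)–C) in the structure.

0

Scan the SMILES for the ketone motif — none present.
Groups that are present: 1 hydroxyl, 1 primary amine.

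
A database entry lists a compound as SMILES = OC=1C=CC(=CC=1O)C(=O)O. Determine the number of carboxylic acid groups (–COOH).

1

The carboxylic acid motif appears at heavy-atom position 9 in the SMILES.
Other groups present: 2 hydroxyl.
Carboxylic acid count: 1.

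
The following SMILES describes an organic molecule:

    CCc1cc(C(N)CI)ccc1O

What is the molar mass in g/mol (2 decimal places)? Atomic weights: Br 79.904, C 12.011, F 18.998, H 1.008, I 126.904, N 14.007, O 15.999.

291.13 g/mol

First, the molecular formula is C10H14INO (counting implicit H from valence).
  C: 10 × 12.011 = 120.110
  H: 14 × 1.008 = 14.112
  I: 1 × 126.904 = 126.904
  N: 1 × 14.007 = 14.007
  O: 1 × 15.999 = 15.999
Sum: 10×12.011 + 14×1.008 + 1×126.904 + 1×14.007 + 1×15.999 = 291.132 → 291.13 g/mol.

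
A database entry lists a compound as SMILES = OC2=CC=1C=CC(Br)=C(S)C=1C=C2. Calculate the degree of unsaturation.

7

Degree of unsaturation = (number of rings) + (number of π bonds).
Ring closures in the SMILES: 2.
π bonds: 5 double bonds (each 1 DoU) → 5 DoU from unsaturation.
Total DoU = 2 + 5 = 7.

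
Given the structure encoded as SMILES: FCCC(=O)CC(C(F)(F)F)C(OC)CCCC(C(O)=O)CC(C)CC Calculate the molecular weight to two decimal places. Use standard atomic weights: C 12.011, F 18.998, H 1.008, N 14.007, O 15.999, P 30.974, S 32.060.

First, the molecular formula is C18H30F4O4 (counting implicit H from valence).
  C: 18 × 12.011 = 216.198
  F: 4 × 18.998 = 75.992
  H: 30 × 1.008 = 30.240
  O: 4 × 15.999 = 63.996
Sum: 18×12.011 + 4×18.998 + 30×1.008 + 4×15.999 = 386.426 → 386.43 g/mol.

386.43 g/mol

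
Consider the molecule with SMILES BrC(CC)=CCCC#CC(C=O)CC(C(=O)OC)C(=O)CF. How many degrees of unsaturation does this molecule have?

6

Molecular formula: C16H20BrFO4.
DoU = (2C + 2 + N − H − X) / 2, where X is the halogen count and O/S are ignored.
    = (2·16 + 2 + 0 − 20 − 2) / 2 = 12 / 2 = 6.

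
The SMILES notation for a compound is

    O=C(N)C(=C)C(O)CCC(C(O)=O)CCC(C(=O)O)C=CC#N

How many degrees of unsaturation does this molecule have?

Molecular formula: C15H20N2O6.
DoU = (2C + 2 + N − H − X) / 2, where X is the halogen count and O/S are ignored.
    = (2·15 + 2 + 2 − 20 − 0) / 2 = 14 / 2 = 7.

7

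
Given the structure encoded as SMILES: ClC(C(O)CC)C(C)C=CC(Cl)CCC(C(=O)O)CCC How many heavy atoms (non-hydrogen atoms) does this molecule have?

21

Every atom symbol written in the SMILES (organic subset) is one heavy atom; implicit H are not written.
Heavy atoms by element → C:16, Cl:2, O:3.
Total: 21.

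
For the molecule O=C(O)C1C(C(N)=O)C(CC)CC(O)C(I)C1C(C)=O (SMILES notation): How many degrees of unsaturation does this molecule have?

4

Degree of unsaturation = (number of rings) + (number of π bonds).
Ring closures in the SMILES: 1.
π bonds: 3 double bonds (each 1 DoU) → 3 DoU from unsaturation.
Total DoU = 1 + 3 = 4.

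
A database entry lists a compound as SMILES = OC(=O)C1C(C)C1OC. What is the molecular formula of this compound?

Walk through each heavy atom and fill implicit hydrogens from standard valence (C 4, N 3, O 2, S 2, halogen 1):
  atom 1: O, bond orders sum to 1 (valence 2) → 1 H
  atom 2: C, bond orders sum to 4 (valence 4) → 0 H
  atom 3: O, bond orders sum to 2 (valence 2) → 0 H
  atom 4: C, bond orders sum to 3 (valence 4) → 1 H
  atom 5: C, bond orders sum to 3 (valence 4) → 1 H
  atom 6: C, bond orders sum to 1 (valence 4) → 3 H
  atom 7: C, bond orders sum to 3 (valence 4) → 1 H
  atom 8: O, bond orders sum to 2 (valence 2) → 0 H
  atom 9: C, bond orders sum to 1 (valence 4) → 3 H
Totals → C:6, H:10, O:3.

C6H10O3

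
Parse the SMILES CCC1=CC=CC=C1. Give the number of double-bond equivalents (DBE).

Degree of unsaturation = (number of rings) + (number of π bonds).
Ring closures in the SMILES: 1.
π bonds: 3 double bonds (each 1 DoU) → 3 DoU from unsaturation.
Total DoU = 1 + 3 = 4.

4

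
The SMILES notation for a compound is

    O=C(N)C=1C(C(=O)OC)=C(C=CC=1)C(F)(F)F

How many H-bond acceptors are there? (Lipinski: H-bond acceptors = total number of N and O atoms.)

N atoms: 1; O atoms: 3.
Lipinski HBA = 1 + 3 = 4.

4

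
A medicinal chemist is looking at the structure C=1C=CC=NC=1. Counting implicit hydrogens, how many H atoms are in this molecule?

Walk through each heavy atom and fill implicit hydrogens from standard valence (C 4, N 3, O 2, S 2, halogen 1):
  atom 1: C, bond orders sum to 3 (valence 4) → 1 H
  atom 2: C, bond orders sum to 3 (valence 4) → 1 H
  atom 3: C, bond orders sum to 3 (valence 4) → 1 H
  atom 4: C, bond orders sum to 3 (valence 4) → 1 H
  atom 5: N, bond orders sum to 3 (valence 3) → 0 H
  atom 6: C, bond orders sum to 3 (valence 4) → 1 H
Total hydrogens: 5.

5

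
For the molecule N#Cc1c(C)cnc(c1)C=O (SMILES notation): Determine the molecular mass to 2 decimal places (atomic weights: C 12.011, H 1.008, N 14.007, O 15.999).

First, the molecular formula is C8H6N2O (counting implicit H from valence).
  C: 8 × 12.011 = 96.088
  H: 6 × 1.008 = 6.048
  N: 2 × 14.007 = 28.014
  O: 1 × 15.999 = 15.999
Sum: 8×12.011 + 6×1.008 + 2×14.007 + 1×15.999 = 146.149 → 146.15 g/mol.

146.15 g/mol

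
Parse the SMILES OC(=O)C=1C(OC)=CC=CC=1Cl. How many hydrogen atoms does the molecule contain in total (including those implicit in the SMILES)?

7

Walk through each heavy atom and fill implicit hydrogens from standard valence (C 4, N 3, O 2, S 2, halogen 1):
  atom 1: O, bond orders sum to 1 (valence 2) → 1 H
  atom 2: C, bond orders sum to 4 (valence 4) → 0 H
  atom 3: O, bond orders sum to 2 (valence 2) → 0 H
  atom 4: C, bond orders sum to 4 (valence 4) → 0 H
  atom 5: C, bond orders sum to 4 (valence 4) → 0 H
  atom 6: O, bond orders sum to 2 (valence 2) → 0 H
  atom 7: C, bond orders sum to 1 (valence 4) → 3 H
  atom 8: C, bond orders sum to 3 (valence 4) → 1 H
  atom 9: C, bond orders sum to 3 (valence 4) → 1 H
  atom 10: C, bond orders sum to 3 (valence 4) → 1 H
  atom 11: C, bond orders sum to 4 (valence 4) → 0 H
  atom 12: Cl (halogen, monovalent) → 0 H
Total hydrogens: 7.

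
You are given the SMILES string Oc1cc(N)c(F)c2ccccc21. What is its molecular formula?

C10H8FNO

Walk through each heavy atom and fill implicit hydrogens from standard valence (C 4, N 3, O 2, S 2, halogen 1); for lowercase aromatic atoms, an aromatic c carries 1 H when it has two neighbours and 0 H with three, and aromatic n carries 0 H:
  atom 1: O, bond orders sum to 1 (valence 2) → 1 H
  atom 2: aromatic c, 3 neighbours → 0 H
  atom 3: aromatic c, 2 neighbours → 1 H
  atom 4: aromatic c, 3 neighbours → 0 H
  atom 5: N, bond orders sum to 1 (valence 3) → 2 H
  atom 6: aromatic c, 3 neighbours → 0 H
  atom 7: F (halogen, monovalent) → 0 H
  atom 8: aromatic c, 3 neighbours → 0 H
  atom 9: aromatic c, 2 neighbours → 1 H
  atom 10: aromatic c, 2 neighbours → 1 H
  atom 11: aromatic c, 2 neighbours → 1 H
  atom 12: aromatic c, 2 neighbours → 1 H
  atom 13: aromatic c, 3 neighbours → 0 H
Totals → C:10, H:8, F:1, N:1, O:1.
In Hill order: C10H8FNO.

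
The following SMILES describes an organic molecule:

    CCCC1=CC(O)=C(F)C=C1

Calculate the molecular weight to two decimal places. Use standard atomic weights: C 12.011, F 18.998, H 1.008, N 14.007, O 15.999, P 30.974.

154.18 g/mol

First, the molecular formula is C9H11FO (counting implicit H from valence).
  C: 9 × 12.011 = 108.099
  F: 1 × 18.998 = 18.998
  H: 11 × 1.008 = 11.088
  O: 1 × 15.999 = 15.999
Sum: 9×12.011 + 1×18.998 + 11×1.008 + 1×15.999 = 154.184 → 154.18 g/mol.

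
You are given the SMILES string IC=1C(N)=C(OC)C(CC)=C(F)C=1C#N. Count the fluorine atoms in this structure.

1

Scan the SMILES for F atoms (remember two-letter symbols like Cl and Br are single atoms).
Fluorine count: 1.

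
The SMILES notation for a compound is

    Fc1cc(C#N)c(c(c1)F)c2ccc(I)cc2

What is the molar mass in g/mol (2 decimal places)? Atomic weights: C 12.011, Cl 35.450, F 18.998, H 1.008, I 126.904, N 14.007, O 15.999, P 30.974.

First, the molecular formula is C13H6F2IN (counting implicit H from valence).
  C: 13 × 12.011 = 156.143
  F: 2 × 18.998 = 37.996
  H: 6 × 1.008 = 6.048
  I: 1 × 126.904 = 126.904
  N: 1 × 14.007 = 14.007
Sum: 13×12.011 + 2×18.998 + 6×1.008 + 1×126.904 + 1×14.007 = 341.098 → 341.10 g/mol.

341.10 g/mol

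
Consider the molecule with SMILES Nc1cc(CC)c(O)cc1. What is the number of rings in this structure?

In SMILES, each pair of matching ring-closure digits denotes one ring-closing bond; the number of such bonds equals the number of independent rings.
Ring-closure bonds here: 1.

1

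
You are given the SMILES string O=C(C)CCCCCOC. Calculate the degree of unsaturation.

1

Molecular formula: C8H16O2.
DoU = (2C + 2 + N − H − X) / 2, where X is the halogen count and O/S are ignored.
    = (2·8 + 2 + 0 − 16 − 0) / 2 = 2 / 2 = 1.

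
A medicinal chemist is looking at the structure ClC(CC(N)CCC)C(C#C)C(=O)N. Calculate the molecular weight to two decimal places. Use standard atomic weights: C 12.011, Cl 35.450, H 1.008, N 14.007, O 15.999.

First, the molecular formula is C10H17ClN2O (counting implicit H from valence).
  C: 10 × 12.011 = 120.110
  Cl: 1 × 35.450 = 35.450
  H: 17 × 1.008 = 17.136
  N: 2 × 14.007 = 28.014
  O: 1 × 15.999 = 15.999
Sum: 10×12.011 + 1×35.450 + 17×1.008 + 2×14.007 + 1×15.999 = 216.709 → 216.71 g/mol.

216.71 g/mol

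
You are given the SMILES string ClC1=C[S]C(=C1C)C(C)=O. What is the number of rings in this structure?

In SMILES, each pair of matching ring-closure digits denotes one ring-closing bond; the number of such bonds equals the number of independent rings.
Ring-closure bonds here: 1.

1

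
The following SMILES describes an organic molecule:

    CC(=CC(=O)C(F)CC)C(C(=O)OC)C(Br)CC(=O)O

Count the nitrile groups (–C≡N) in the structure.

0

Scan the SMILES for the nitrile motif — none present.
Groups that are present: 1 alkene, 1 carboxylic acid, 1 ester, 1 ketone.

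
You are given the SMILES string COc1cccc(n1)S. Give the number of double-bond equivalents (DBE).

4

Molecular formula: C6H7NOS.
DoU = (2C + 2 + N − H − X) / 2, where X is the halogen count and O/S are ignored.
    = (2·6 + 2 + 1 − 7 − 0) / 2 = 8 / 2 = 4.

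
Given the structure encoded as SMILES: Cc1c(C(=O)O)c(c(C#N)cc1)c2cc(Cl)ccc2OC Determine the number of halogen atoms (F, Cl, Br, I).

1

Halogen atoms appear at heavy-atom position 16 (1×Cl).
Other groups present: 1 carboxylic acid, 1 ether, 1 nitrile.
Halogen count: 1.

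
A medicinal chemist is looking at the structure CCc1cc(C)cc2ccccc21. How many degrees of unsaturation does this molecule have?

Molecular formula: C13H14.
DoU = (2C + 2 + N − H − X) / 2, where X is the halogen count and O/S are ignored.
    = (2·13 + 2 + 0 − 14 − 0) / 2 = 14 / 2 = 7.

7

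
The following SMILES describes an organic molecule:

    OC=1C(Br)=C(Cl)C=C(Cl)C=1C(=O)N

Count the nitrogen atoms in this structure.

1

Scan the SMILES for N atoms (remember two-letter symbols like Cl and Br are single atoms).
Nitrogen count: 1.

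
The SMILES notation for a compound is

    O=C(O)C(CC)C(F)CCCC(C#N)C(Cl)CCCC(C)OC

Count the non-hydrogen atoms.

23

Every atom symbol written in the SMILES (organic subset) is one heavy atom; implicit H are not written.
Heavy atoms by element → C:17, Cl:1, F:1, N:1, O:3.
Total: 23.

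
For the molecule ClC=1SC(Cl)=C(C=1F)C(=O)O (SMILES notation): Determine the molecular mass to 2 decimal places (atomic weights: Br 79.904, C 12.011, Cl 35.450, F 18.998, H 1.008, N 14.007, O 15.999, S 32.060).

215.02 g/mol

First, the molecular formula is C5HCl2FO2S (counting implicit H from valence).
  C: 5 × 12.011 = 60.055
  Cl: 2 × 35.450 = 70.900
  F: 1 × 18.998 = 18.998
  H: 1 × 1.008 = 1.008
  O: 2 × 15.999 = 31.998
  S: 1 × 32.060 = 32.060
Sum: 5×12.011 + 2×35.450 + 1×18.998 + 1×1.008 + 2×15.999 + 1×32.060 = 215.019 → 215.02 g/mol.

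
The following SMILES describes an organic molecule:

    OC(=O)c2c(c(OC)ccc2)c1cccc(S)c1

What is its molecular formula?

Walk through each heavy atom and fill implicit hydrogens from standard valence (C 4, N 3, O 2, S 2, halogen 1); for lowercase aromatic atoms, an aromatic c carries 1 H when it has two neighbours and 0 H with three, and aromatic n carries 0 H:
  atom 1: O, bond orders sum to 1 (valence 2) → 1 H
  atom 2: C, bond orders sum to 4 (valence 4) → 0 H
  atom 3: O, bond orders sum to 2 (valence 2) → 0 H
  atom 4: aromatic c, 3 neighbours → 0 H
  atom 5: aromatic c, 3 neighbours → 0 H
  atom 6: aromatic c, 3 neighbours → 0 H
  atom 7: O, bond orders sum to 2 (valence 2) → 0 H
  atom 8: C, bond orders sum to 1 (valence 4) → 3 H
  atom 9: aromatic c, 2 neighbours → 1 H
  atom 10: aromatic c, 2 neighbours → 1 H
  atom 11: aromatic c, 2 neighbours → 1 H
  atom 12: aromatic c, 3 neighbours → 0 H
  atom 13: aromatic c, 2 neighbours → 1 H
  atom 14: aromatic c, 2 neighbours → 1 H
  atom 15: aromatic c, 2 neighbours → 1 H
  atom 16: aromatic c, 3 neighbours → 0 H
  atom 17: S, bond orders sum to 1 (valence 2) → 1 H
  atom 18: aromatic c, 2 neighbours → 1 H
Totals → C:14, H:12, O:3, S:1.

C14H12O3S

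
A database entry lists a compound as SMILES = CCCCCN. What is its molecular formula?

Walk through each heavy atom and fill implicit hydrogens from standard valence (C 4, N 3, O 2, S 2, halogen 1):
  atom 1: C, bond orders sum to 1 (valence 4) → 3 H
  atom 2: C, bond orders sum to 2 (valence 4) → 2 H
  atom 3: C, bond orders sum to 2 (valence 4) → 2 H
  atom 4: C, bond orders sum to 2 (valence 4) → 2 H
  atom 5: C, bond orders sum to 2 (valence 4) → 2 H
  atom 6: N, bond orders sum to 1 (valence 3) → 2 H
Totals → C:5, H:13, N:1.
In Hill order: C5H13N.

C5H13N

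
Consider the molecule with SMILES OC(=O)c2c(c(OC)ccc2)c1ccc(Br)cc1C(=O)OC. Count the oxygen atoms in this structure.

5

Scan the SMILES for O atoms (remember two-letter symbols like Cl and Br are single atoms).
Oxygen count: 5.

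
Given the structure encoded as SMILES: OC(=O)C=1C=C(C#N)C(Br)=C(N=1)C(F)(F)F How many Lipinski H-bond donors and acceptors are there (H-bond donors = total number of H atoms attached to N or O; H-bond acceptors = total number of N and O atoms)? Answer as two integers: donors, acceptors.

1, 4

Donors: find every N or O and count the H atoms it carries.
  atom 1 (O): bond orders sum to 1 → 1 H
  atom 3 (O): bond orders sum to 2 → 0 H
  atom 8 (N): bond orders sum to 3 → 0 H
  atom 12 (N): bond orders sum to 3 → 0 H
Lipinski HBD = 1.
Acceptors: N atoms = 2, O atoms = 2 → HBA = 4.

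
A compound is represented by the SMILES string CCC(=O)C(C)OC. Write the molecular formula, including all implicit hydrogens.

C6H12O2

Walk through each heavy atom and fill implicit hydrogens from standard valence (C 4, N 3, O 2, S 2, halogen 1):
  atom 1: C, bond orders sum to 1 (valence 4) → 3 H
  atom 2: C, bond orders sum to 2 (valence 4) → 2 H
  atom 3: C, bond orders sum to 4 (valence 4) → 0 H
  atom 4: O, bond orders sum to 2 (valence 2) → 0 H
  atom 5: C, bond orders sum to 3 (valence 4) → 1 H
  atom 6: C, bond orders sum to 1 (valence 4) → 3 H
  atom 7: O, bond orders sum to 2 (valence 2) → 0 H
  atom 8: C, bond orders sum to 1 (valence 4) → 3 H
Totals → C:6, H:12, O:2.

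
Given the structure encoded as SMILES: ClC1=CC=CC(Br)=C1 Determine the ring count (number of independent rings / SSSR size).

1

In SMILES, each pair of matching ring-closure digits denotes one ring-closing bond; the number of such bonds equals the number of independent rings.
Ring-closure bonds here: 1.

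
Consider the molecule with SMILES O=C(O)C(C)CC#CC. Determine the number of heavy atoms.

9

Every atom symbol written in the SMILES (organic subset) is one heavy atom; implicit H are not written.
Heavy atoms by element → C:7, O:2.
Total: 9.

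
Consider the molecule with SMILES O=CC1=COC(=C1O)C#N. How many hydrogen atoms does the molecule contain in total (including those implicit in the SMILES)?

3

Walk through each heavy atom and fill implicit hydrogens from standard valence (C 4, N 3, O 2, S 2, halogen 1):
  atom 1: O, bond orders sum to 2 (valence 2) → 0 H
  atom 2: C, bond orders sum to 3 (valence 4) → 1 H
  atom 3: C, bond orders sum to 4 (valence 4) → 0 H
  atom 4: C, bond orders sum to 3 (valence 4) → 1 H
  atom 5: O, bond orders sum to 2 (valence 2) → 0 H
  atom 6: C, bond orders sum to 4 (valence 4) → 0 H
  atom 7: C, bond orders sum to 4 (valence 4) → 0 H
  atom 8: O, bond orders sum to 1 (valence 2) → 1 H
  atom 9: C, bond orders sum to 4 (valence 4) → 0 H
  atom 10: N, bond orders sum to 3 (valence 3) → 0 H
Total hydrogens: 3.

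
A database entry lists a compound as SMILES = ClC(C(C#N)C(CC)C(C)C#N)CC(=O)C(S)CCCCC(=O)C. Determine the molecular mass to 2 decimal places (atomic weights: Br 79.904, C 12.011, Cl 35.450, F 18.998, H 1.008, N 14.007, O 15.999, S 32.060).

First, the molecular formula is C18H27ClN2O2S (counting implicit H from valence).
  C: 18 × 12.011 = 216.198
  Cl: 1 × 35.450 = 35.450
  H: 27 × 1.008 = 27.216
  N: 2 × 14.007 = 28.014
  O: 2 × 15.999 = 31.998
  S: 1 × 32.060 = 32.060
Sum: 18×12.011 + 1×35.450 + 27×1.008 + 2×14.007 + 2×15.999 + 1×32.060 = 370.936 → 370.94 g/mol.

370.94 g/mol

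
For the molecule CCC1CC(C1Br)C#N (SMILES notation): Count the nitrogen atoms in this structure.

Scan the SMILES for N atoms (remember two-letter symbols like Cl and Br are single atoms).
Nitrogen count: 1.

1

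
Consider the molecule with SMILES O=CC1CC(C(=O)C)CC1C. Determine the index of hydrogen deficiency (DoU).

Degree of unsaturation = (number of rings) + (number of π bonds).
Ring closures in the SMILES: 1.
π bonds: 2 double bonds (each 1 DoU) → 2 DoU from unsaturation.
Total DoU = 1 + 2 = 3.

3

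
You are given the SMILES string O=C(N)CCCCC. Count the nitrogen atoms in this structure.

1

Scan the SMILES for N atoms (remember two-letter symbols like Cl and Br are single atoms).
Nitrogen count: 1.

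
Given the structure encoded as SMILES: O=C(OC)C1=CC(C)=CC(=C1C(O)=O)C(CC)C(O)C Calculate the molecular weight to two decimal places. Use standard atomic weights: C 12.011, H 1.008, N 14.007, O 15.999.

First, the molecular formula is C15H20O5 (counting implicit H from valence).
  C: 15 × 12.011 = 180.165
  H: 20 × 1.008 = 20.160
  O: 5 × 15.999 = 79.995
Sum: 15×12.011 + 20×1.008 + 5×15.999 = 280.320 → 280.32 g/mol.

280.32 g/mol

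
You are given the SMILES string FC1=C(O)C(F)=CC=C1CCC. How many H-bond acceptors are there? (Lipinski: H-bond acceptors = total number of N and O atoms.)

1

N atoms: 0; O atoms: 1.
Lipinski HBA = 0 + 1 = 1.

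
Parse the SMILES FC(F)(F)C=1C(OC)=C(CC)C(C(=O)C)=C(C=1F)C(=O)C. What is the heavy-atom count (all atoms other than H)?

Every atom symbol written in the SMILES (organic subset) is one heavy atom; implicit H are not written.
Heavy atoms by element → C:14, F:4, O:3.
Total: 21.

21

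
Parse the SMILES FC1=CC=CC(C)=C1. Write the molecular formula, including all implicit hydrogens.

C7H7F

Walk through each heavy atom and fill implicit hydrogens from standard valence (C 4, N 3, O 2, S 2, halogen 1):
  atom 1: F (halogen, monovalent) → 0 H
  atom 2: C, bond orders sum to 4 (valence 4) → 0 H
  atom 3: C, bond orders sum to 3 (valence 4) → 1 H
  atom 4: C, bond orders sum to 3 (valence 4) → 1 H
  atom 5: C, bond orders sum to 3 (valence 4) → 1 H
  atom 6: C, bond orders sum to 4 (valence 4) → 0 H
  atom 7: C, bond orders sum to 1 (valence 4) → 3 H
  atom 8: C, bond orders sum to 3 (valence 4) → 1 H
Totals → C:7, H:7, F:1.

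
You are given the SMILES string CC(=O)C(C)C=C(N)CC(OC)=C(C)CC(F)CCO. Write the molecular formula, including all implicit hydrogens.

Walk through each heavy atom and fill implicit hydrogens from standard valence (C 4, N 3, O 2, S 2, halogen 1):
  atom 1: C, bond orders sum to 1 (valence 4) → 3 H
  atom 2: C, bond orders sum to 4 (valence 4) → 0 H
  atom 3: O, bond orders sum to 2 (valence 2) → 0 H
  atom 4: C, bond orders sum to 3 (valence 4) → 1 H
  atom 5: C, bond orders sum to 1 (valence 4) → 3 H
  atom 6: C, bond orders sum to 3 (valence 4) → 1 H
  atom 7: C, bond orders sum to 4 (valence 4) → 0 H
  atom 8: N, bond orders sum to 1 (valence 3) → 2 H
  atom 9: C, bond orders sum to 2 (valence 4) → 2 H
  atom 10: C, bond orders sum to 4 (valence 4) → 0 H
  atom 11: O, bond orders sum to 2 (valence 2) → 0 H
  atom 12: C, bond orders sum to 1 (valence 4) → 3 H
  atom 13: C, bond orders sum to 4 (valence 4) → 0 H
  atom 14: C, bond orders sum to 1 (valence 4) → 3 H
  atom 15: C, bond orders sum to 2 (valence 4) → 2 H
  atom 16: C, bond orders sum to 3 (valence 4) → 1 H
  atom 17: F (halogen, monovalent) → 0 H
  atom 18: C, bond orders sum to 2 (valence 4) → 2 H
  atom 19: C, bond orders sum to 2 (valence 4) → 2 H
  atom 20: O, bond orders sum to 1 (valence 2) → 1 H
Totals → C:15, H:26, F:1, N:1, O:3.

C15H26FNO3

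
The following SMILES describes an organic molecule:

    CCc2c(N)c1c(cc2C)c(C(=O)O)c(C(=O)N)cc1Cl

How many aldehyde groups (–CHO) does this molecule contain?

Scan the SMILES for the aldehyde motif — none present.
Groups that are present: 1 amide, 1 carboxylic acid, 1 primary amine.

0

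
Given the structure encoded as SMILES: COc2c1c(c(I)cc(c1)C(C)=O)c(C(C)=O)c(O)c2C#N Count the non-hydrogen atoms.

22

Every atom symbol written in the SMILES (organic subset) is one heavy atom; implicit H are not written.
Heavy atoms by element → C:16, I:1, N:1, O:4.
Total: 22.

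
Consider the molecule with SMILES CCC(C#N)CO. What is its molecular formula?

Walk through each heavy atom and fill implicit hydrogens from standard valence (C 4, N 3, O 2, S 2, halogen 1):
  atom 1: C, bond orders sum to 1 (valence 4) → 3 H
  atom 2: C, bond orders sum to 2 (valence 4) → 2 H
  atom 3: C, bond orders sum to 3 (valence 4) → 1 H
  atom 4: C, bond orders sum to 4 (valence 4) → 0 H
  atom 5: N, bond orders sum to 3 (valence 3) → 0 H
  atom 6: C, bond orders sum to 2 (valence 4) → 2 H
  atom 7: O, bond orders sum to 1 (valence 2) → 1 H
Totals → C:5, H:9, N:1, O:1.

C5H9NO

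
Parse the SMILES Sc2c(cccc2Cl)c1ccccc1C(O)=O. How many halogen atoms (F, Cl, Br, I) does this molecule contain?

Halogen atoms appear at heavy-atom position 8 (1×Cl).
Other groups present: 1 carboxylic acid, 1 thiol.
Halogen count: 1.

1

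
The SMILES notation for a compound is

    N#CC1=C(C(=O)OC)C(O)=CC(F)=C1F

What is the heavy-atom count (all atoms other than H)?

15

Every atom symbol written in the SMILES (organic subset) is one heavy atom; implicit H are not written.
Heavy atoms by element → C:9, F:2, N:1, O:3.
Total: 15.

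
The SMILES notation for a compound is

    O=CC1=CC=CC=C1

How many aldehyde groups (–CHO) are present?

The aldehyde motif appears at heavy-atom position 2 in the SMILES.
Aldehyde count: 1.

1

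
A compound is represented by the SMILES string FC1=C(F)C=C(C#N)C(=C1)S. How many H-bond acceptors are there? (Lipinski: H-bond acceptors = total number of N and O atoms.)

1

N atoms: 1; O atoms: 0.
Lipinski HBA = 1 + 0 = 1.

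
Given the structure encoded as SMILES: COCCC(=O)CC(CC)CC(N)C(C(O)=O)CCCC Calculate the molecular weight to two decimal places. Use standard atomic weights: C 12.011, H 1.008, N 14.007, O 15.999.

First, the molecular formula is C16H31NO4 (counting implicit H from valence).
  C: 16 × 12.011 = 192.176
  H: 31 × 1.008 = 31.248
  N: 1 × 14.007 = 14.007
  O: 4 × 15.999 = 63.996
Sum: 16×12.011 + 31×1.008 + 1×14.007 + 4×15.999 = 301.427 → 301.43 g/mol.

301.43 g/mol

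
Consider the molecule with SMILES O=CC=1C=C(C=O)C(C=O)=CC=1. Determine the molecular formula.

Walk through each heavy atom and fill implicit hydrogens from standard valence (C 4, N 3, O 2, S 2, halogen 1):
  atom 1: O, bond orders sum to 2 (valence 2) → 0 H
  atom 2: C, bond orders sum to 3 (valence 4) → 1 H
  atom 3: C, bond orders sum to 4 (valence 4) → 0 H
  atom 4: C, bond orders sum to 3 (valence 4) → 1 H
  atom 5: C, bond orders sum to 4 (valence 4) → 0 H
  atom 6: C, bond orders sum to 3 (valence 4) → 1 H
  atom 7: O, bond orders sum to 2 (valence 2) → 0 H
  atom 8: C, bond orders sum to 4 (valence 4) → 0 H
  atom 9: C, bond orders sum to 3 (valence 4) → 1 H
  atom 10: O, bond orders sum to 2 (valence 2) → 0 H
  atom 11: C, bond orders sum to 3 (valence 4) → 1 H
  atom 12: C, bond orders sum to 3 (valence 4) → 1 H
Totals → C:9, H:6, O:3.

C9H6O3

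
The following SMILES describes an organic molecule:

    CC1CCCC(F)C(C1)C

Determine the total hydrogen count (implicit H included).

Walk through each heavy atom and fill implicit hydrogens from standard valence (C 4, N 3, O 2, S 2, halogen 1):
  atom 1: C, bond orders sum to 1 (valence 4) → 3 H
  atom 2: C, bond orders sum to 3 (valence 4) → 1 H
  atom 3: C, bond orders sum to 2 (valence 4) → 2 H
  atom 4: C, bond orders sum to 2 (valence 4) → 2 H
  atom 5: C, bond orders sum to 2 (valence 4) → 2 H
  atom 6: C, bond orders sum to 3 (valence 4) → 1 H
  atom 7: F (halogen, monovalent) → 0 H
  atom 8: C, bond orders sum to 3 (valence 4) → 1 H
  atom 9: C, bond orders sum to 2 (valence 4) → 2 H
  atom 10: C, bond orders sum to 1 (valence 4) → 3 H
Total hydrogens: 17.

17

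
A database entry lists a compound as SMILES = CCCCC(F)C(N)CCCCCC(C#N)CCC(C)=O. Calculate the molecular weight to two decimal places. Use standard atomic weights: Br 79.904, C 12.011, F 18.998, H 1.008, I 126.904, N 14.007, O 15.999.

298.45 g/mol

First, the molecular formula is C17H31FN2O (counting implicit H from valence).
  C: 17 × 12.011 = 204.187
  F: 1 × 18.998 = 18.998
  H: 31 × 1.008 = 31.248
  N: 2 × 14.007 = 28.014
  O: 1 × 15.999 = 15.999
Sum: 17×12.011 + 1×18.998 + 31×1.008 + 2×14.007 + 1×15.999 = 298.446 → 298.45 g/mol.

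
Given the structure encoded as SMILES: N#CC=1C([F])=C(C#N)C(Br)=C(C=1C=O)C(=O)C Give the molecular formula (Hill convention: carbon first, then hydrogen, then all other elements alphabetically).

Walk through each heavy atom and fill implicit hydrogens from standard valence (C 4, N 3, O 2, S 2, halogen 1):
  atom 1: N, bond orders sum to 3 (valence 3) → 0 H
  atom 2: C, bond orders sum to 4 (valence 4) → 0 H
  atom 3: C, bond orders sum to 4 (valence 4) → 0 H
  atom 4: C, bond orders sum to 4 (valence 4) → 0 H
  atom 5: F with explicit H count 0
  atom 6: C, bond orders sum to 4 (valence 4) → 0 H
  atom 7: C, bond orders sum to 4 (valence 4) → 0 H
  atom 8: N, bond orders sum to 3 (valence 3) → 0 H
  atom 9: C, bond orders sum to 4 (valence 4) → 0 H
  atom 10: Br (halogen, monovalent) → 0 H
  atom 11: C, bond orders sum to 4 (valence 4) → 0 H
  atom 12: C, bond orders sum to 4 (valence 4) → 0 H
  atom 13: C, bond orders sum to 3 (valence 4) → 1 H
  atom 14: O, bond orders sum to 2 (valence 2) → 0 H
  atom 15: C, bond orders sum to 4 (valence 4) → 0 H
  atom 16: O, bond orders sum to 2 (valence 2) → 0 H
  atom 17: C, bond orders sum to 1 (valence 4) → 3 H
Totals → C:11, H:4, Br:1, F:1, N:2, O:2.

C11H4BrFN2O2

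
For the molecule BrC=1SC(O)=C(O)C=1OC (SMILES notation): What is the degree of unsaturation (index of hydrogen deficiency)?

Molecular formula: C5H5BrO3S.
DoU = (2C + 2 + N − H − X) / 2, where X is the halogen count and O/S are ignored.
    = (2·5 + 2 + 0 − 5 − 1) / 2 = 6 / 2 = 3.

3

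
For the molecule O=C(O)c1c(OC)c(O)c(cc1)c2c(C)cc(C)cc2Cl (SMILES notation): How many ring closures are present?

2

In SMILES, each pair of matching ring-closure digits denotes one ring-closing bond; the number of such bonds equals the number of independent rings.
Ring-closure bonds here: 2.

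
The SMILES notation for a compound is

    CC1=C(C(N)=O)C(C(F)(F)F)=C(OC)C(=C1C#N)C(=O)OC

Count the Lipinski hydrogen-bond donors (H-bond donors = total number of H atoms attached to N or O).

Donors: find every N or O and count the H atoms it carries.
  atom 5 (N): bond orders sum to 1 → 2 H
  atom 6 (O): bond orders sum to 2 → 0 H
  atom 13 (O): bond orders sum to 2 → 0 H
  atom 18 (N): bond orders sum to 3 → 0 H
  atom 20 (O): bond orders sum to 2 → 0 H
  atom 21 (O): bond orders sum to 2 → 0 H
Lipinski HBD = 2.

2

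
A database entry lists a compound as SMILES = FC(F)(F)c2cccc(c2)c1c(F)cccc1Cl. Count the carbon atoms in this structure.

13

Count every carbon token in the SMILES (each C, including those in ring-closure positions and inside branches).
Carbon count: 13.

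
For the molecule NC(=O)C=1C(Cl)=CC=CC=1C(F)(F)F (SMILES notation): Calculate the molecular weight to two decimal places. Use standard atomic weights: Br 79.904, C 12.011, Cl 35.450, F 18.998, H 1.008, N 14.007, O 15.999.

First, the molecular formula is C8H5ClF3NO (counting implicit H from valence).
  C: 8 × 12.011 = 96.088
  Cl: 1 × 35.450 = 35.450
  F: 3 × 18.998 = 56.994
  H: 5 × 1.008 = 5.040
  N: 1 × 14.007 = 14.007
  O: 1 × 15.999 = 15.999
Sum: 8×12.011 + 1×35.450 + 3×18.998 + 5×1.008 + 1×14.007 + 1×15.999 = 223.578 → 223.58 g/mol.

223.58 g/mol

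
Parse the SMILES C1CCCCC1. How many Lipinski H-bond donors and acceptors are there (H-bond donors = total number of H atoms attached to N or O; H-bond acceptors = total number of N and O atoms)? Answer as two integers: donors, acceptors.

Donors: find every N or O and count the H atoms it carries.
  (no N or O atoms present)
Lipinski HBD = 0.
Acceptors: N atoms = 0, O atoms = 0 → HBA = 0.

0, 0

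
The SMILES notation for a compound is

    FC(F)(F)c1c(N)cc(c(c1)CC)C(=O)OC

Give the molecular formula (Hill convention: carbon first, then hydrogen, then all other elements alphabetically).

Walk through each heavy atom and fill implicit hydrogens from standard valence (C 4, N 3, O 2, S 2, halogen 1); for lowercase aromatic atoms, an aromatic c carries 1 H when it has two neighbours and 0 H with three, and aromatic n carries 0 H:
  atom 1: F (halogen, monovalent) → 0 H
  atom 2: C, bond orders sum to 4 (valence 4) → 0 H
  atom 3: F (halogen, monovalent) → 0 H
  atom 4: F (halogen, monovalent) → 0 H
  atom 5: aromatic c, 3 neighbours → 0 H
  atom 6: aromatic c, 3 neighbours → 0 H
  atom 7: N, bond orders sum to 1 (valence 3) → 2 H
  atom 8: aromatic c, 2 neighbours → 1 H
  atom 9: aromatic c, 3 neighbours → 0 H
  atom 10: aromatic c, 3 neighbours → 0 H
  atom 11: aromatic c, 2 neighbours → 1 H
  atom 12: C, bond orders sum to 2 (valence 4) → 2 H
  atom 13: C, bond orders sum to 1 (valence 4) → 3 H
  atom 14: C, bond orders sum to 4 (valence 4) → 0 H
  atom 15: O, bond orders sum to 2 (valence 2) → 0 H
  atom 16: O, bond orders sum to 2 (valence 2) → 0 H
  atom 17: C, bond orders sum to 1 (valence 4) → 3 H
Totals → C:11, H:12, F:3, N:1, O:2.

C11H12F3NO2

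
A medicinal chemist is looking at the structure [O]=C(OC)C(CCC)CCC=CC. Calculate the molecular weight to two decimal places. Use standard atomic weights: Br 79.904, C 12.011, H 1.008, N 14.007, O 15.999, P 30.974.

184.28 g/mol

First, the molecular formula is C11H20O2 (counting implicit H from valence).
  C: 11 × 12.011 = 132.121
  H: 20 × 1.008 = 20.160
  O: 2 × 15.999 = 31.998
Sum: 11×12.011 + 20×1.008 + 2×15.999 = 184.279 → 184.28 g/mol.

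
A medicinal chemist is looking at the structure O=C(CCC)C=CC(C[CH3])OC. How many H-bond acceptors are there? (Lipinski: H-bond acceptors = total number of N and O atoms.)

2

N atoms: 0; O atoms: 2.
Lipinski HBA = 0 + 2 = 2.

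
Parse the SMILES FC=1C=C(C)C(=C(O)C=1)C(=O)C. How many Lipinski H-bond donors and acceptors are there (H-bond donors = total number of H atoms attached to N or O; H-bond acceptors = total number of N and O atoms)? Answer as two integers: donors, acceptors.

Donors: find every N or O and count the H atoms it carries.
  atom 8 (O): bond orders sum to 1 → 1 H
  atom 11 (O): bond orders sum to 2 → 0 H
Lipinski HBD = 1.
Acceptors: N atoms = 0, O atoms = 2 → HBA = 2.

1, 2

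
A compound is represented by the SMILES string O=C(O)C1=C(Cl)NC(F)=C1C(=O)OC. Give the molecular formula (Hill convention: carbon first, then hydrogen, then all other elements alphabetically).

Walk through each heavy atom and fill implicit hydrogens from standard valence (C 4, N 3, O 2, S 2, halogen 1):
  atom 1: O, bond orders sum to 2 (valence 2) → 0 H
  atom 2: C, bond orders sum to 4 (valence 4) → 0 H
  atom 3: O, bond orders sum to 1 (valence 2) → 1 H
  atom 4: C, bond orders sum to 4 (valence 4) → 0 H
  atom 5: C, bond orders sum to 4 (valence 4) → 0 H
  atom 6: Cl (halogen, monovalent) → 0 H
  atom 7: N, bond orders sum to 2 (valence 3) → 1 H
  atom 8: C, bond orders sum to 4 (valence 4) → 0 H
  atom 9: F (halogen, monovalent) → 0 H
  atom 10: C, bond orders sum to 4 (valence 4) → 0 H
  atom 11: C, bond orders sum to 4 (valence 4) → 0 H
  atom 12: O, bond orders sum to 2 (valence 2) → 0 H
  atom 13: O, bond orders sum to 2 (valence 2) → 0 H
  atom 14: C, bond orders sum to 1 (valence 4) → 3 H
Totals → C:7, H:5, Cl:1, F:1, N:1, O:4.
In Hill order: C7H5ClFNO4.

C7H5ClFNO4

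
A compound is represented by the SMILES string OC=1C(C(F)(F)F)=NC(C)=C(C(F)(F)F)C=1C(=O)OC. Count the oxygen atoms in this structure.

Scan the SMILES for O atoms (remember two-letter symbols like Cl and Br are single atoms).
Oxygen count: 3.

3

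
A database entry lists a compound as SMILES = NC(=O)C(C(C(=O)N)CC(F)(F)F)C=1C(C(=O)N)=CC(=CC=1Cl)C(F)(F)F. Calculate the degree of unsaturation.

Molecular formula: C14H12ClF6N3O3.
DoU = (2C + 2 + N − H − X) / 2, where X is the halogen count and O/S are ignored.
    = (2·14 + 2 + 3 − 12 − 7) / 2 = 14 / 2 = 7.

7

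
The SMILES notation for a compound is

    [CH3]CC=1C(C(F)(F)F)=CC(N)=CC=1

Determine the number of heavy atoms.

13

Every atom symbol written in the SMILES (organic subset) is one heavy atom; implicit H are not written.
Heavy atoms by element → C:9, F:3, N:1.
Total: 13.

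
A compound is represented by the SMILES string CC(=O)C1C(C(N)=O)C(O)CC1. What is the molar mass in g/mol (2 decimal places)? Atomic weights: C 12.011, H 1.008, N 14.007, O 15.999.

171.20 g/mol

First, the molecular formula is C8H13NO3 (counting implicit H from valence).
  C: 8 × 12.011 = 96.088
  H: 13 × 1.008 = 13.104
  N: 1 × 14.007 = 14.007
  O: 3 × 15.999 = 47.997
Sum: 8×12.011 + 13×1.008 + 1×14.007 + 3×15.999 = 171.196 → 171.20 g/mol.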